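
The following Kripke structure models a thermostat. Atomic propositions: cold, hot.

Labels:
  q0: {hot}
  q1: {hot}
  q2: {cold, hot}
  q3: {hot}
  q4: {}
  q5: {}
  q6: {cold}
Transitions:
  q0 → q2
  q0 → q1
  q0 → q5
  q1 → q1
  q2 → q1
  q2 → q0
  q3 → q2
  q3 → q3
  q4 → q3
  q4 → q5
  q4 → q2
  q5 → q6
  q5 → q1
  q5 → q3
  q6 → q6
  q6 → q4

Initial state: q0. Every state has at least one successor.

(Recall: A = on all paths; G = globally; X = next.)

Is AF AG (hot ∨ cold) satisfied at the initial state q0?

States satisfying AG (hot ∨ cold): {q1}.
States satisfying AF AG (hot ∨ cold): {q1}.
There is a path from q0 along which AG (hot ∨ cold) never holds.
q0 ∉ Sat(AF AG (hot ∨ cold)).

Does not hold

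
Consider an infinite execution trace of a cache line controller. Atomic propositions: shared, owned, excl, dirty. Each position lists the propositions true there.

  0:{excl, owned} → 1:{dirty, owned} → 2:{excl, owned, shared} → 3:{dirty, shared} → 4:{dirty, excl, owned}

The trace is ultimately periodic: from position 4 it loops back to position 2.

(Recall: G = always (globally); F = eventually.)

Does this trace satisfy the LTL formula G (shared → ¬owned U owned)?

shared → ¬owned U owned holds at every position 0..4, and those are all positions ever visited, so G (shared → ¬owned U owned) holds.
Positions where shared holds: 2, 3.
Check ¬owned U owned at each: 2→ok, 3→ok.

Holds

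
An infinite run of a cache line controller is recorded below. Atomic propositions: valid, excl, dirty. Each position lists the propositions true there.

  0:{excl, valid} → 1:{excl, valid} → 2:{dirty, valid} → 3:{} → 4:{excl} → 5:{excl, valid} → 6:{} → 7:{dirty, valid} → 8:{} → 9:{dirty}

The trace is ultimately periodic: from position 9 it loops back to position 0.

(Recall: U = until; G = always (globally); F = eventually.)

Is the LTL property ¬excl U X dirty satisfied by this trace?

Walking from position 0: at position 0, X dirty has not yet held and ¬excl fails, so ¬excl U X dirty is false.

Violated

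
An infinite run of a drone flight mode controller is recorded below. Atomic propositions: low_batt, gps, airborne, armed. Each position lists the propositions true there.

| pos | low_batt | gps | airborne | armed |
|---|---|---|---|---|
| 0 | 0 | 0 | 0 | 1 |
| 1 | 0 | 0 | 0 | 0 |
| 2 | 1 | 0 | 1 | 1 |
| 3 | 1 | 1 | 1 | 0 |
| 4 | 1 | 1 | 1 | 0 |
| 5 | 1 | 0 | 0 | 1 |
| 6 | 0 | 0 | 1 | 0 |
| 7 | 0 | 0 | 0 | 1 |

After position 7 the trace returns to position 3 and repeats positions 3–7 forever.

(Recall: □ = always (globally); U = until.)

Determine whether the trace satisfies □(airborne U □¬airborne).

No

airborne U □¬airborne must hold at every position from 0 onward. It fails at position 0, so □(airborne U □¬airborne) is false.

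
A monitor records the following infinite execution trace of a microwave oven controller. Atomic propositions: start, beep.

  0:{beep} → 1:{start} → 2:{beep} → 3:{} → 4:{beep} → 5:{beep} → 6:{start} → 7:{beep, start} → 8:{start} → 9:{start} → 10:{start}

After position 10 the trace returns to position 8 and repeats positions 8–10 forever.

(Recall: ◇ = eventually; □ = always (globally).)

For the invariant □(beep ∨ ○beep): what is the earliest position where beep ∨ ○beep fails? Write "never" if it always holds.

Check beep ∨ ○beep at each position in order: 0 ✓, 1 ✓, 2 ✓, 3 ✓, 4 ✓, 5 ✓, 6 ✓, 7 ✓.
At position 8 the labels are {start} and the next position 9 has {start}, so beep ∨ ○beep is false there. This is the first violation.

8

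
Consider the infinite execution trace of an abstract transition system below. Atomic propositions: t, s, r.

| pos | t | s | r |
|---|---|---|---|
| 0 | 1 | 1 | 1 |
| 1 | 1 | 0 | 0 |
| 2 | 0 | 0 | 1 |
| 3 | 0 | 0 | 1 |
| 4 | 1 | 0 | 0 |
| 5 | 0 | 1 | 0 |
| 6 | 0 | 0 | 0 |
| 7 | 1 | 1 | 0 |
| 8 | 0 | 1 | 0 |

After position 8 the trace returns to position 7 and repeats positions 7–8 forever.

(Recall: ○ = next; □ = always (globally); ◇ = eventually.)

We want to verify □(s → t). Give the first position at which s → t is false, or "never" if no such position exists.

Check s → t at each position in order: 0 ✓, 1 ✓, 2 ✓, 3 ✓, 4 ✓.
At position 5 the labels are {s}, so s → t is false there. This is the first violation.

5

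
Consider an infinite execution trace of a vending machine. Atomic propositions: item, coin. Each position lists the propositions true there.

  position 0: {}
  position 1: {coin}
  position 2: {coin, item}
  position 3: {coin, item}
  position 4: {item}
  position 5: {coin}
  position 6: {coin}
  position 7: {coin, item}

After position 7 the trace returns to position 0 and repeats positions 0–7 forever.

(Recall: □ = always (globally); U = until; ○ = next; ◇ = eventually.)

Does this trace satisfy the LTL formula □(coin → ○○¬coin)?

coin → ○○¬coin must hold at every position from 0 onward. It fails at position 1, so □(coin → ○○¬coin) is false.
Positions where coin holds: 1, 2, 3, 5, 6, 7.
Check ○○¬coin at each: 1→fails, 2→ok, 3→fails, 5→fails, 6→ok, 7→fails.

Does not hold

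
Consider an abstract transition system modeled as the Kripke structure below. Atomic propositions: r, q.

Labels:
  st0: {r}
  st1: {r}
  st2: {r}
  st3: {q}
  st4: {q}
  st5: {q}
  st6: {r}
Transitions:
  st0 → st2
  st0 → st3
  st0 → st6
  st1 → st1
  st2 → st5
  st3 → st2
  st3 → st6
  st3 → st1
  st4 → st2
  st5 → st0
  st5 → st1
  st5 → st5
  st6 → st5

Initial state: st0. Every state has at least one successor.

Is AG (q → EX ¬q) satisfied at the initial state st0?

Holds

States satisfying q → EX ¬q: {st0, st1, st2, st3, st4, st5, st6}.
States satisfying AG (q → EX ¬q): {st0, st1, st2, st3, st4, st5, st6}.
Every state reachable from st0 satisfies q → EX ¬q.
st0 ∈ Sat(AG (q → EX ¬q)).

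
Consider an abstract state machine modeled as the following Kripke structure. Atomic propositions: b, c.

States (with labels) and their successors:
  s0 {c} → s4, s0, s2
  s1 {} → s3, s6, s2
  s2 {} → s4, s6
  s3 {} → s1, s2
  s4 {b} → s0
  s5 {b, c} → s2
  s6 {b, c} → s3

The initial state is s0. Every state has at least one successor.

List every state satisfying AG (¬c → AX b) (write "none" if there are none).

States satisfying ¬c → AX b: {s0, s2, s5, s6}.
States satisfying AG (¬c → AX b): ∅.

none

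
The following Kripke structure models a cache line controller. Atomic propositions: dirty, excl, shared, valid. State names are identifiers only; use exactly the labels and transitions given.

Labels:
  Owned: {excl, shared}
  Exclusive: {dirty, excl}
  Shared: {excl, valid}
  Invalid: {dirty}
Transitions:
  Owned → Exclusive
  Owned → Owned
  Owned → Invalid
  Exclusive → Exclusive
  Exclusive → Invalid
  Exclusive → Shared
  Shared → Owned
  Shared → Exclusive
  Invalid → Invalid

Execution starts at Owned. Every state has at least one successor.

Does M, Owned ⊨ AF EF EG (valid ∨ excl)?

States satisfying EF EG (valid ∨ excl): {Owned, Exclusive, Shared}.
States satisfying AF EF EG (valid ∨ excl): {Owned, Exclusive, Shared}.
Owned ∈ Sat(AF EF EG (valid ∨ excl)).

Holds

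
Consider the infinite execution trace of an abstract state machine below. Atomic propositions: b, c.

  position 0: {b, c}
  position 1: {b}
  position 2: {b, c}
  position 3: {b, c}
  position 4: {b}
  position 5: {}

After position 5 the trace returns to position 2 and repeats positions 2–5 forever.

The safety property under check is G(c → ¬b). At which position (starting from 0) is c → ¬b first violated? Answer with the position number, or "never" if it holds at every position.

At position 0 the labels are {b, c}, so c → ¬b is false there. This is the first violation.

0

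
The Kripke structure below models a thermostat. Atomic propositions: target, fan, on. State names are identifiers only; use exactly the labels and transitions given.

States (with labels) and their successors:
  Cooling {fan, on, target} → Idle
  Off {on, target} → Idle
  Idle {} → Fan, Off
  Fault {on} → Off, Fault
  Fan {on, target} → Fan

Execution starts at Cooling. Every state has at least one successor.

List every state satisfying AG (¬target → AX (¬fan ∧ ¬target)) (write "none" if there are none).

States satisfying ¬target → AX (¬fan ∧ ¬target): {Cooling, Off, Fan}.
States satisfying AG (¬target → AX (¬fan ∧ ¬target)): {Fan}.

{Fan}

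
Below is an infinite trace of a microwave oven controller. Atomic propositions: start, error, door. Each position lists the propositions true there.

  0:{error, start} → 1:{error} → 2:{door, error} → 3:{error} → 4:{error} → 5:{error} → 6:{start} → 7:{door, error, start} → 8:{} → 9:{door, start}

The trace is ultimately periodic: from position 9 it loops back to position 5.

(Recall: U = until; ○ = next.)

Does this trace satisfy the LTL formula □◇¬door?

Satisfied

◇¬door holds at every position 0..9, and those are all positions ever visited, so □◇¬door holds.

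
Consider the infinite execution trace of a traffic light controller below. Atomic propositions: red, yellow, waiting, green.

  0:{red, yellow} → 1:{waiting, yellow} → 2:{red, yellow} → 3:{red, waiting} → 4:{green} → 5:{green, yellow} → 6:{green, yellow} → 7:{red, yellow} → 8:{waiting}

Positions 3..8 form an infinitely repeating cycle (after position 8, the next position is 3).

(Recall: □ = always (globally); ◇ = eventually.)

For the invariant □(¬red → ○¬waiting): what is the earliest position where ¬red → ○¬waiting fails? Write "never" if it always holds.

8

Check ¬red → ○¬waiting at each position in order: 0 ✓, 1 ✓, 2 ✓, 3 ✓, 4 ✓, 5 ✓, 6 ✓, 7 ✓.
At position 8 the labels are {waiting} and the next position 3 has {red, waiting}, so ¬red → ○¬waiting is false there. This is the first violation.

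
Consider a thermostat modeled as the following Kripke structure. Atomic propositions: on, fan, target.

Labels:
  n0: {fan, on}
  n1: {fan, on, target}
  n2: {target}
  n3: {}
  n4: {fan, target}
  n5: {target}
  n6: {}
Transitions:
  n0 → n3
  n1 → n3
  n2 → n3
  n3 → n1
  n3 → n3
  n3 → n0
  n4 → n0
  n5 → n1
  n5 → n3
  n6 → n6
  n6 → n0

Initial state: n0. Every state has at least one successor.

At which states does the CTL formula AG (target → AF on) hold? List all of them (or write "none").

States satisfying target → AF on: {n0, n1, n3, n4, n6}.
States satisfying AG (target → AF on): {n0, n1, n3, n4, n6}.

{n0, n1, n3, n4, n6}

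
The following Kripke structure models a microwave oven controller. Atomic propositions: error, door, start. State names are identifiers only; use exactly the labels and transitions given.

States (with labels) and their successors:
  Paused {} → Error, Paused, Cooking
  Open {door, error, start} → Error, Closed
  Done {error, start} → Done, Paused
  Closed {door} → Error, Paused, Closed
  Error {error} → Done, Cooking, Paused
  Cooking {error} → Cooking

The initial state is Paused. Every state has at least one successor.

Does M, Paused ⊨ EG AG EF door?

Does not hold

States satisfying AG EF door: ∅.
States satisfying EG AG EF door: ∅.
No suitable path/successor from Paused witnesses the formula.
Paused ∉ Sat(EG AG EF door).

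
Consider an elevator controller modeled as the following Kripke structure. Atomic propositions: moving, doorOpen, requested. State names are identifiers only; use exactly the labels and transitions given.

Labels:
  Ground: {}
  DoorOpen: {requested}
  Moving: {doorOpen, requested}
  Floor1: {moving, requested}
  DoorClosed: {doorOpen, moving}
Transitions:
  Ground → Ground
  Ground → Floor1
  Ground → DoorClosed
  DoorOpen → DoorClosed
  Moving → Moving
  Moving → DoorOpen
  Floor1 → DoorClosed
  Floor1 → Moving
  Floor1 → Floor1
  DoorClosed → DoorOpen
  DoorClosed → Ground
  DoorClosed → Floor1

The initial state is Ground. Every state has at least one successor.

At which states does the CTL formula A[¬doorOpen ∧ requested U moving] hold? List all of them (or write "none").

{DoorOpen, Floor1, DoorClosed}

States satisfying ¬doorOpen ∧ requested: {DoorOpen, Floor1}.
States satisfying moving: {Floor1, DoorClosed}.
States satisfying A[¬doorOpen ∧ requested U moving]: {DoorOpen, Floor1, DoorClosed}.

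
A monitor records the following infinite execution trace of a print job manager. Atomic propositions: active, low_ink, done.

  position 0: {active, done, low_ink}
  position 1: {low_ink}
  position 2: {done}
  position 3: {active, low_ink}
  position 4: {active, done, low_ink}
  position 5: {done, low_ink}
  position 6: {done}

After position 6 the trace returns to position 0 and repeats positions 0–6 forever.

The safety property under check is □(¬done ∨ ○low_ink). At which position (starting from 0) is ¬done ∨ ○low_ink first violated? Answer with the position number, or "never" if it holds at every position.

5

Check ¬done ∨ ○low_ink at each position in order: 0 ✓, 1 ✓, 2 ✓, 3 ✓, 4 ✓.
At position 5 the labels are {done, low_ink} and the next position 6 has {done}, so ¬done ∨ ○low_ink is false there. This is the first violation.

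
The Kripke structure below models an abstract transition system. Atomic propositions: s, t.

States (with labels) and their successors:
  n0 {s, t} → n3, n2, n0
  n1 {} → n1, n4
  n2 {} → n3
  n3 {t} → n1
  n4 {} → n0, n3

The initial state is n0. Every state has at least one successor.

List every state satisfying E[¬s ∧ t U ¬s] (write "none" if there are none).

{n1, n2, n3, n4}

States satisfying ¬s ∧ t: {n3}.
States satisfying ¬s: {n1, n2, n3, n4}.
States satisfying E[¬s ∧ t U ¬s]: {n1, n2, n3, n4}.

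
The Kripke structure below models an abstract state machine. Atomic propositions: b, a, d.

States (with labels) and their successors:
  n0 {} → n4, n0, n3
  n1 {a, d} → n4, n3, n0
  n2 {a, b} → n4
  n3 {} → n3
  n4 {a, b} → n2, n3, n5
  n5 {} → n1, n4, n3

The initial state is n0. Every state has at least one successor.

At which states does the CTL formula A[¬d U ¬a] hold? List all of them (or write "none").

States satisfying ¬d: {n0, n2, n3, n4, n5}.
States satisfying ¬a: {n0, n3, n5}.
States satisfying A[¬d U ¬a]: {n0, n3, n5}.

{n0, n3, n5}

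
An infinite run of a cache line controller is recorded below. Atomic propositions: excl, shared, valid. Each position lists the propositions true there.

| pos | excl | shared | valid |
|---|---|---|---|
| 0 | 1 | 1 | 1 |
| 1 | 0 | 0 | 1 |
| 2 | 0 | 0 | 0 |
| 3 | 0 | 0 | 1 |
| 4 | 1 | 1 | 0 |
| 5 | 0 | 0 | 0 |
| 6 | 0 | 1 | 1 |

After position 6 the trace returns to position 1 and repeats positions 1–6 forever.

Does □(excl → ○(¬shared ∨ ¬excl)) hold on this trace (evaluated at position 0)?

Holds

excl → ○(¬shared ∨ ¬excl) holds at every position 0..6, and those are all positions ever visited, so □(excl → ○(¬shared ∨ ¬excl)) holds.
Positions where excl holds: 0, 4.
Check ○(¬shared ∨ ¬excl) at each: 0→ok, 4→ok.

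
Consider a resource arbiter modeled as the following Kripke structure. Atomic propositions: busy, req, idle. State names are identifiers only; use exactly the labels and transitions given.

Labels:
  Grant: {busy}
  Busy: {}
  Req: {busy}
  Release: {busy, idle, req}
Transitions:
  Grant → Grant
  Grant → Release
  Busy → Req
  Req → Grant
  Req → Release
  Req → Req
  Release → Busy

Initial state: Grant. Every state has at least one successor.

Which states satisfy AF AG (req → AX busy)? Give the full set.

States satisfying AG (req → AX busy): ∅.
States satisfying AF AG (req → AX busy): ∅.

none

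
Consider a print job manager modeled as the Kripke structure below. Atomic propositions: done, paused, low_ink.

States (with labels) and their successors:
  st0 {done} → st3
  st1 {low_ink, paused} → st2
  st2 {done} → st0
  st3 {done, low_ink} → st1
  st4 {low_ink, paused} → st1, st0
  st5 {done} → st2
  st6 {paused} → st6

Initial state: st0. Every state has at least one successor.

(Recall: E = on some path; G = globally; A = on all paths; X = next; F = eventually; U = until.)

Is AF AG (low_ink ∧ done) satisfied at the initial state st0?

Does not hold

States satisfying AG (low_ink ∧ done): ∅.
States satisfying AF AG (low_ink ∧ done): ∅.
There is a path from st0 along which AG (low_ink ∧ done) never holds.
st0 ∉ Sat(AF AG (low_ink ∧ done)).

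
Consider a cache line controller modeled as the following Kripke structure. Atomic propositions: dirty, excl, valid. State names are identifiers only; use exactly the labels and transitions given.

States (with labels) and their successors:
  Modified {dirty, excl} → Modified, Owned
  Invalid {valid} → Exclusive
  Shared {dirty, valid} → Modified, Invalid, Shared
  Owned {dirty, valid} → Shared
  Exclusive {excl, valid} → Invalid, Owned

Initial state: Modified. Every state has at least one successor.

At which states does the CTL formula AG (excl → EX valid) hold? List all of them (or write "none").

States satisfying excl → EX valid: {Modified, Invalid, Shared, Owned, Exclusive}.
States satisfying AG (excl → EX valid): {Modified, Invalid, Shared, Owned, Exclusive}.

{Modified, Invalid, Shared, Owned, Exclusive}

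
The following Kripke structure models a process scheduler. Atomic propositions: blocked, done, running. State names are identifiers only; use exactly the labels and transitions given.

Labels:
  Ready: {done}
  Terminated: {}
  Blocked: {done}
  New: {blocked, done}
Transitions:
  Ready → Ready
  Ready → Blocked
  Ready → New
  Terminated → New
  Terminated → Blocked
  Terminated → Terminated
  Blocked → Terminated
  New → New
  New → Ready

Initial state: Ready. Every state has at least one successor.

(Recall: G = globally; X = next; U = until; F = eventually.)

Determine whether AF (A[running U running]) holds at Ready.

Violated

States satisfying A[running U running]: ∅.
States satisfying AF (A[running U running]): ∅.
There is a path from Ready along which A[running U running] never holds.
Ready ∉ Sat(AF (A[running U running])).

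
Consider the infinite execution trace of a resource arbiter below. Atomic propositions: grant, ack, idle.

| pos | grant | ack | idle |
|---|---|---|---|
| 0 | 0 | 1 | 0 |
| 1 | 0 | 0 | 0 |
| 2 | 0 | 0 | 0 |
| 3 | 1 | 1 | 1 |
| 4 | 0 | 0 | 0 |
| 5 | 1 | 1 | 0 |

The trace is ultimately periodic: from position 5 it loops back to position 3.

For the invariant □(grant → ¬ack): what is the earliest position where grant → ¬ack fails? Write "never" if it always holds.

3

Check grant → ¬ack at each position in order: 0 ✓, 1 ✓, 2 ✓.
At position 3 the labels are {ack, grant, idle}, so grant → ¬ack is false there. This is the first violation.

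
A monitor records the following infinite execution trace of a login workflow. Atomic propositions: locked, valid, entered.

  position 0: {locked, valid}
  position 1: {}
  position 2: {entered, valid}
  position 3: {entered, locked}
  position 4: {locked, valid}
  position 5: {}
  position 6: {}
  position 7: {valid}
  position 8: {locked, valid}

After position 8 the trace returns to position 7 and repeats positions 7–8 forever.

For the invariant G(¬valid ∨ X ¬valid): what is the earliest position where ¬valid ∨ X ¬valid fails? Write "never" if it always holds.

7

Check ¬valid ∨ X ¬valid at each position in order: 0 ✓, 1 ✓, 2 ✓, 3 ✓, 4 ✓, 5 ✓, 6 ✓.
At position 7 the labels are {valid} and the next position 8 has {locked, valid}, so ¬valid ∨ X ¬valid is false there. This is the first violation.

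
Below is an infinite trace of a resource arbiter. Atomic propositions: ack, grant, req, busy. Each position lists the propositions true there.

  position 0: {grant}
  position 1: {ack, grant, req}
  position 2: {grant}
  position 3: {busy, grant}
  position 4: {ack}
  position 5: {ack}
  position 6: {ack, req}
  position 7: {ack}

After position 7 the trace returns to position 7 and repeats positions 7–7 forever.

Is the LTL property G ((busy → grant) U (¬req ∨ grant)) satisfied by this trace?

(busy → grant) U (¬req ∨ grant) holds at every position 0..7, and those are all positions ever visited, so G ((busy → grant) U (¬req ∨ grant)) holds.

Yes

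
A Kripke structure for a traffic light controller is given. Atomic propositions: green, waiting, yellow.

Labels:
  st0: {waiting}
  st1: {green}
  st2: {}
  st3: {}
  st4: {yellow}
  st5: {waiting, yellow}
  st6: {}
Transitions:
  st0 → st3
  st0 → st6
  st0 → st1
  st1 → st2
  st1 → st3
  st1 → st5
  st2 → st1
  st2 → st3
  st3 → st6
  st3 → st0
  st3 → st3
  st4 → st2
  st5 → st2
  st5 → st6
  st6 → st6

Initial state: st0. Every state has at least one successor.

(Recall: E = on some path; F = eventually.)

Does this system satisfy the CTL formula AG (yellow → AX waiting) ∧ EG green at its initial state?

Violated

States satisfying yellow → AX waiting: {st0, st1, st2, st3, st6}.
States satisfying AG (yellow → AX waiting): {st6}.
States satisfying green: {st1}.
States satisfying EG green: ∅.
States satisfying AG (yellow → AX waiting) ∧ EG green: ∅.
st0 ∉ Sat(AG (yellow → AX waiting) ∧ EG green).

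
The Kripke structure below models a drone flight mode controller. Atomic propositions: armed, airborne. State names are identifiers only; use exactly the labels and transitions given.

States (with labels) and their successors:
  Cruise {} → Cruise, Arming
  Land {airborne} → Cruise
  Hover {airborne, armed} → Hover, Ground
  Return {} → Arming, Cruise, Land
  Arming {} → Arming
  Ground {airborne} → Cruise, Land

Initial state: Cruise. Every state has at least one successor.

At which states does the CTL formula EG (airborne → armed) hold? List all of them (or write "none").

States satisfying airborne → armed: {Cruise, Hover, Return, Arming}.
States satisfying EG (airborne → armed): {Cruise, Hover, Return, Arming}.

{Cruise, Hover, Return, Arming}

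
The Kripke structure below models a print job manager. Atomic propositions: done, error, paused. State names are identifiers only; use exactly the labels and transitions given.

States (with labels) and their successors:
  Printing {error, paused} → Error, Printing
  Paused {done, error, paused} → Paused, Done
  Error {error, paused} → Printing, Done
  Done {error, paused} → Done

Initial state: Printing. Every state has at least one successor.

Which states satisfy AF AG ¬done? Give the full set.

{Printing, Error, Done}

States satisfying AG ¬done: {Printing, Error, Done}.
States satisfying AF AG ¬done: {Printing, Error, Done}.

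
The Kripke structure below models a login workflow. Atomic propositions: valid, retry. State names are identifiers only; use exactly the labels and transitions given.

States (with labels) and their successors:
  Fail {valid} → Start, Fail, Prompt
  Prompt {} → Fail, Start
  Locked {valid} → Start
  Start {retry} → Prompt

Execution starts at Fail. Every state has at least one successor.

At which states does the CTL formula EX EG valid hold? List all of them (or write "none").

States satisfying EG valid: {Fail}.
States satisfying EX EG valid: {Fail, Prompt}.

{Fail, Prompt}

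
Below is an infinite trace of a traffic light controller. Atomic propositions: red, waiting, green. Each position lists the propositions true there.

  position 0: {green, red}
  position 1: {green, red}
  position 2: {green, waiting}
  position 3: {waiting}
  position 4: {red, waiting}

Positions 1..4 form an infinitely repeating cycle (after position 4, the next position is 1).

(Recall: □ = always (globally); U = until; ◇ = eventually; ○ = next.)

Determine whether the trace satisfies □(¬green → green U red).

¬green → green U red must hold at every position from 0 onward. It fails at position 3, so □(¬green → green U red) is false.
Positions where ¬green holds: 3, 4.
Check green U red at each: 3→fails, 4→ok.

Violated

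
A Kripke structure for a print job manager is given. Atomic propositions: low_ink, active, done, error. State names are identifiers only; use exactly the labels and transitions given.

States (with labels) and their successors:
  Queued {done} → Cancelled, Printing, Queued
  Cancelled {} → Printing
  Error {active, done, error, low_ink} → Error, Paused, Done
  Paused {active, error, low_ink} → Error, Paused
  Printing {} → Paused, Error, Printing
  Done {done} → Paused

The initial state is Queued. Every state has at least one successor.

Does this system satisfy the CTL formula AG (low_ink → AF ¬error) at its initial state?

States satisfying low_ink → AF ¬error: {Queued, Cancelled, Printing, Done}.
States satisfying AG (low_ink → AF ¬error): ∅.
Error is reachable from Queued and violates low_ink → AF ¬error, so AG fails at Queued.
Queued ∉ Sat(AG (low_ink → AF ¬error)).

Violated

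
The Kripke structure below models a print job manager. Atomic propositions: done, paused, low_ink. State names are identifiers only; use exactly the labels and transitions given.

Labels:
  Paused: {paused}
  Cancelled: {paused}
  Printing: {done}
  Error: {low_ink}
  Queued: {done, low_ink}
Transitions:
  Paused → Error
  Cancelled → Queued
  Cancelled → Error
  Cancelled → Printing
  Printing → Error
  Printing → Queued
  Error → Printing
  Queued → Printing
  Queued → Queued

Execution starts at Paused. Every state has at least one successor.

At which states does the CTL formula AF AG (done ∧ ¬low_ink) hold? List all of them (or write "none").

States satisfying AG (done ∧ ¬low_ink): ∅.
States satisfying AF AG (done ∧ ¬low_ink): ∅.

none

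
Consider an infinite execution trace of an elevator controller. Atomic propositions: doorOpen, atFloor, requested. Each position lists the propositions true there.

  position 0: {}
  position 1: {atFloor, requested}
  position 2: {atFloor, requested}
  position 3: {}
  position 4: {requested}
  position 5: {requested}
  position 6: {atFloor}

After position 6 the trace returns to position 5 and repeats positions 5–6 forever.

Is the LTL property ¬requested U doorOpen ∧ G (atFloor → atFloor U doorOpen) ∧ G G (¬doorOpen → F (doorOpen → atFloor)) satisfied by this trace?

No

G (¬doorOpen → F (doorOpen → atFloor)) holds at every position 0..6, and those are all positions ever visited, so G G (¬doorOpen → F (doorOpen → atFloor)) holds.
At position 0: ¬requested U doorOpen ∧ G (atFloor → atFloor U doorOpen) is false; G G (¬doorOpen → F (doorOpen → atFloor)) is true; so ¬requested U doorOpen ∧ G (atFloor → atFloor U doorOpen) ∧ G G (¬doorOpen → F (doorOpen → atFloor)) is false.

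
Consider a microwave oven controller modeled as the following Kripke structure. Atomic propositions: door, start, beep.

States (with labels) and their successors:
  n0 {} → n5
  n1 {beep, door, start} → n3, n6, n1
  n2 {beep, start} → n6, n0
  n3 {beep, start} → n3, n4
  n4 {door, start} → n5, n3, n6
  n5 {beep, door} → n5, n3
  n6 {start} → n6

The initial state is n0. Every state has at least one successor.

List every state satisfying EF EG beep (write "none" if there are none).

States satisfying EG beep: {n1, n3, n5}.
States satisfying EF EG beep: {n0, n1, n2, n3, n4, n5}.

{n0, n1, n2, n3, n4, n5}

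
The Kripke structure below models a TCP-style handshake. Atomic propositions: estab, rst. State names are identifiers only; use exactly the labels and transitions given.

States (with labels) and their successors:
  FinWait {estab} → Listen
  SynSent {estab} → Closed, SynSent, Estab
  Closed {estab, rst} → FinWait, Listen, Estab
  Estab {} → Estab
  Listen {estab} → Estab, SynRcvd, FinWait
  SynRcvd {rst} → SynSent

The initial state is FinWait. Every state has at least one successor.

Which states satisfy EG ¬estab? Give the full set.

States satisfying ¬estab: {Estab, SynRcvd}.
States satisfying EG ¬estab: {Estab}.

{Estab}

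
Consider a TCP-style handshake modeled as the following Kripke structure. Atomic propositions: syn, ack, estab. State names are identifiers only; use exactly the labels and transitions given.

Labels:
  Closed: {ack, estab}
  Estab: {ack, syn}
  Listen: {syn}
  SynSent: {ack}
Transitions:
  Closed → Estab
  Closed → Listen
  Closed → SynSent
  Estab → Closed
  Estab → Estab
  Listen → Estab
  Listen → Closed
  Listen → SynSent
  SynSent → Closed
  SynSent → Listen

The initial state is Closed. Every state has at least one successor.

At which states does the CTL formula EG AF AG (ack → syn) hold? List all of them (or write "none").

States satisfying AF AG (ack → syn): ∅.
States satisfying EG AF AG (ack → syn): ∅.

none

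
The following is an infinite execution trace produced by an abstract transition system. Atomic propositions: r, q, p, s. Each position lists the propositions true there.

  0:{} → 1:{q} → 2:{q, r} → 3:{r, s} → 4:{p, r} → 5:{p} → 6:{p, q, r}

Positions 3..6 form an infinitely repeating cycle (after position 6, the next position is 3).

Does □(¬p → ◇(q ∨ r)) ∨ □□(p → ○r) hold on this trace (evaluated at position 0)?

¬p → ◇(q ∨ r) holds at every position 0..6, and those are all positions ever visited, so □(¬p → ◇(q ∨ r)) holds.
Positions where ¬p holds: 0, 1, 2, 3.
Check ◇(q ∨ r) at each: 0→ok, 1→ok, 2→ok, 3→ok.
□(p → ○r) must hold at every position from 0 onward. It fails at position 0, so □□(p → ○r) is false.
At position 0: □(¬p → ◇(q ∨ r)) is true; □□(p → ○r) is false; so □(¬p → ◇(q ∨ r)) ∨ □□(p → ○r) is true.

Yes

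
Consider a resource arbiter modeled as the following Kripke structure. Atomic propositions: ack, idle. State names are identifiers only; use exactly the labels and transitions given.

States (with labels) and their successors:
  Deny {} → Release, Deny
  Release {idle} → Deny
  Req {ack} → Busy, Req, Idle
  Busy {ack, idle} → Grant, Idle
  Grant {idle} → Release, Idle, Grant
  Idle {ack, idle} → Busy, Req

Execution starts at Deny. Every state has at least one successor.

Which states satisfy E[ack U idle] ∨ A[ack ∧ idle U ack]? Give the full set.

{Release, Req, Busy, Grant, Idle}

States satisfying ack: {Req, Busy, Idle}.
States satisfying idle: {Release, Busy, Grant, Idle}.
States satisfying E[ack U idle]: {Release, Req, Busy, Grant, Idle}.
States satisfying ack ∧ idle: {Busy, Idle}.
States satisfying A[ack ∧ idle U ack]: {Req, Busy, Idle}.
States satisfying E[ack U idle] ∨ A[ack ∧ idle U ack]: {Release, Req, Busy, Grant, Idle}.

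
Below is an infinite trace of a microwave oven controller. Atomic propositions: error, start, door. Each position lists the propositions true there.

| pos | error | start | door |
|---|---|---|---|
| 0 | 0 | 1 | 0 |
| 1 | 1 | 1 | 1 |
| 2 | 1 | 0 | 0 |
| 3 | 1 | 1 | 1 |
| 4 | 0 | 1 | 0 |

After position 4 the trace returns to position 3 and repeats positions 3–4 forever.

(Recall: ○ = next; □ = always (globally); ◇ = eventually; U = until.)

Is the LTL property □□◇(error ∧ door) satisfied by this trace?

□◇(error ∧ door) holds at every position 0..4, and those are all positions ever visited, so □□◇(error ∧ door) holds.

Holds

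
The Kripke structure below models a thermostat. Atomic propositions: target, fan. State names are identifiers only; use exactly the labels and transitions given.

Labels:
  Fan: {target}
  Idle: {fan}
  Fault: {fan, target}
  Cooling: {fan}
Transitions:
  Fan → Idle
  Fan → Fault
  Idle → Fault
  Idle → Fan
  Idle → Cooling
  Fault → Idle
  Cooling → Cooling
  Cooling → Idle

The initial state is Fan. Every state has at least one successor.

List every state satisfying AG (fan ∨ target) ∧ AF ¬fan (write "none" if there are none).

States satisfying fan ∨ target: {Fan, Idle, Fault, Cooling}.
States satisfying AG (fan ∨ target): {Fan, Idle, Fault, Cooling}.
States satisfying ¬fan: {Fan}.
States satisfying AF ¬fan: {Fan}.
States satisfying AG (fan ∨ target) ∧ AF ¬fan: {Fan}.

{Fan}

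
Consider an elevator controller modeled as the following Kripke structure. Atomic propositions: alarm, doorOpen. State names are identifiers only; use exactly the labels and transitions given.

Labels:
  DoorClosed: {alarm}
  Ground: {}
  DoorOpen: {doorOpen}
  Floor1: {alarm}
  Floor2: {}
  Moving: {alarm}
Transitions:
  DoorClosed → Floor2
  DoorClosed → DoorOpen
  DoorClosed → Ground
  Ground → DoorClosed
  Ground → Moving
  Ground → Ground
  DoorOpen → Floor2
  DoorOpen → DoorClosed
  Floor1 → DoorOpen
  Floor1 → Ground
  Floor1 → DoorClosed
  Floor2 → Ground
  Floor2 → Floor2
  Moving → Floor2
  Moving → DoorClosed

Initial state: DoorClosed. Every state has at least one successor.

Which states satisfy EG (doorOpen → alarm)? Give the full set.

States satisfying doorOpen → alarm: {DoorClosed, Ground, Floor1, Floor2, Moving}.
States satisfying EG (doorOpen → alarm): {DoorClosed, Ground, Floor1, Floor2, Moving}.

{DoorClosed, Ground, Floor1, Floor2, Moving}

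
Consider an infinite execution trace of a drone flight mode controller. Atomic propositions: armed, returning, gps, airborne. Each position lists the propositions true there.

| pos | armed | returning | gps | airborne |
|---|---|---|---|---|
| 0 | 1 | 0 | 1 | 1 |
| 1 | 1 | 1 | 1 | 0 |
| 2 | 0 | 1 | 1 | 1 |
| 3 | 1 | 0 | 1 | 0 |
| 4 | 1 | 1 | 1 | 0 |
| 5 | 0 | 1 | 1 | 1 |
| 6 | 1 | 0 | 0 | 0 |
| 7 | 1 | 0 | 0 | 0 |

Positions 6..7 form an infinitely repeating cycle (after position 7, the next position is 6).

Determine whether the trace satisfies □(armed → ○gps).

No

armed → ○gps must hold at every position from 0 onward. It fails at position 6, so □(armed → ○gps) is false.
Positions where armed holds: 0, 1, 3, 4, 6, 7.
Check ○gps at each: 0→ok, 1→ok, 3→ok, 4→ok, 6→fails, 7→fails.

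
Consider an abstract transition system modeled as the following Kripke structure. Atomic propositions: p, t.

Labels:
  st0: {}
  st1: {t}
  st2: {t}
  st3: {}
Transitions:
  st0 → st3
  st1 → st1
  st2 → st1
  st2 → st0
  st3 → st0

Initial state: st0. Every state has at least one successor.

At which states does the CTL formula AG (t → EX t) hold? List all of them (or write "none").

States satisfying t → EX t: {st0, st1, st2, st3}.
States satisfying AG (t → EX t): {st0, st1, st2, st3}.

{st0, st1, st2, st3}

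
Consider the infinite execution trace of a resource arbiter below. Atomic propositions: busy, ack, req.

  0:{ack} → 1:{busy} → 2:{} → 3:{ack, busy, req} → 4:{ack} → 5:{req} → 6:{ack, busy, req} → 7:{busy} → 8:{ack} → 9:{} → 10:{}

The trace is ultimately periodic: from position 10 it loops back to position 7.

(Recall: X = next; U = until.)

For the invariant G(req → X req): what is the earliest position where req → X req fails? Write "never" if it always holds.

Check req → X req at each position in order: 0 ✓, 1 ✓, 2 ✓.
At position 3 the labels are {ack, busy, req} and the next position 4 has {ack}, so req → X req is false there. This is the first violation.

3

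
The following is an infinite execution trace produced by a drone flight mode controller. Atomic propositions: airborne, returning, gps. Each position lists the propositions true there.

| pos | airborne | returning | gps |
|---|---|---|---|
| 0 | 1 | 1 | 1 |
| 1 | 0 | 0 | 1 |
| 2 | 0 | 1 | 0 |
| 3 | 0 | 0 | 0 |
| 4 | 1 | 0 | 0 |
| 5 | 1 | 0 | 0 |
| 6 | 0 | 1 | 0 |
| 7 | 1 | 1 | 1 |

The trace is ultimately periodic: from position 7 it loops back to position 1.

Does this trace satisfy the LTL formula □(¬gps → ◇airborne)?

Yes

¬gps → ◇airborne holds at every position 0..7, and those are all positions ever visited, so □(¬gps → ◇airborne) holds.
Positions where ¬gps holds: 2, 3, 4, 5, 6.
Check ◇airborne at each: 2→ok, 3→ok, 4→ok, 5→ok, 6→ok.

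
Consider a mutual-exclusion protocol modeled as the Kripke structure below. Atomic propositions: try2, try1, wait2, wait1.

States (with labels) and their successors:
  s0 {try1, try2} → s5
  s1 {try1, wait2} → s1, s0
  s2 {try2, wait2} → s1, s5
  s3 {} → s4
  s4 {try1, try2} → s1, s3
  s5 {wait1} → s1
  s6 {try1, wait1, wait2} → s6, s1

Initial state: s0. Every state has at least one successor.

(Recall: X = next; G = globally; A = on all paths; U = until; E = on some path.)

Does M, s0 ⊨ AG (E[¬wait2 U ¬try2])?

States satisfying E[¬wait2 U ¬try2]: {s0, s1, s3, s4, s5, s6}.
States satisfying AG (E[¬wait2 U ¬try2]): {s0, s1, s3, s4, s5, s6}.
Every state reachable from s0 satisfies E[¬wait2 U ¬try2].
s0 ∈ Sat(AG (E[¬wait2 U ¬try2])).

Yes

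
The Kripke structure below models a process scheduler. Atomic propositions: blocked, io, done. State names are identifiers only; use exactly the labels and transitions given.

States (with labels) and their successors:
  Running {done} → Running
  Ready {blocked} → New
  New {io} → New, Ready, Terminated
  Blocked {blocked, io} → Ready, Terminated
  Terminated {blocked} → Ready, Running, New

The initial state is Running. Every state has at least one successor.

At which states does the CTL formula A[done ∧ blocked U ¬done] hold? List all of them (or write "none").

States satisfying done ∧ blocked: ∅.
States satisfying ¬done: {Ready, New, Blocked, Terminated}.
States satisfying A[done ∧ blocked U ¬done]: {Ready, New, Blocked, Terminated}.

{Ready, New, Blocked, Terminated}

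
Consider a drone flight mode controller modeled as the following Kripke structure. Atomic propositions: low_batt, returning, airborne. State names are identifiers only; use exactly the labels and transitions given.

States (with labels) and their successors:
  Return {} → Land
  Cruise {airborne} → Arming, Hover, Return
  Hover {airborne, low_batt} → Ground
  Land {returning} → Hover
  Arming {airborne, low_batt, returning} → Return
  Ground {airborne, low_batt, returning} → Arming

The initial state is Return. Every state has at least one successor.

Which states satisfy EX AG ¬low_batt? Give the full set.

none

States satisfying AG ¬low_batt: ∅.
States satisfying EX AG ¬low_batt: ∅.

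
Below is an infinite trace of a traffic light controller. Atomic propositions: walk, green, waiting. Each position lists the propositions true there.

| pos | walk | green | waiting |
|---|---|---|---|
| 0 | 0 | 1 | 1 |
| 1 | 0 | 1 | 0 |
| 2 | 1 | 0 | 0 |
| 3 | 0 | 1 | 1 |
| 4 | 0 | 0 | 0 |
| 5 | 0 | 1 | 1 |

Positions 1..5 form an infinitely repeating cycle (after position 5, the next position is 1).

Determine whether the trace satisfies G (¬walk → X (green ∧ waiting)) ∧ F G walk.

Does not hold

¬walk → X (green ∧ waiting) must hold at every position from 0 onward. It fails at position 0, so G (¬walk → X (green ∧ waiting)) is false.
Positions where ¬walk holds: 0, 1, 3, 4, 5.
Check X (green ∧ waiting) at each: 0→fails, 1→fails, 3→fails, 4→ok, 5→fails.
G walk is false at every position 0..5, so it never becomes true and F G walk fails.
At position 0: G (¬walk → X (green ∧ waiting)) is false; F G walk is false; so G (¬walk → X (green ∧ waiting)) ∧ F G walk is false.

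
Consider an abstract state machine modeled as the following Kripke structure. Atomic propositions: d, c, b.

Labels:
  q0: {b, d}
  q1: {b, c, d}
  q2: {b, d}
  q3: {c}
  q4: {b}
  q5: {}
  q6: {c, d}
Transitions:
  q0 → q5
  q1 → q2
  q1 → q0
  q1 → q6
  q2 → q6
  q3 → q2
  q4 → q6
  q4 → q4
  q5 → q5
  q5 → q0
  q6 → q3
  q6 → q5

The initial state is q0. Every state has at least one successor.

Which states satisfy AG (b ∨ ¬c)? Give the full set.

States satisfying b ∨ ¬c: {q0, q1, q2, q4, q5}.
States satisfying AG (b ∨ ¬c): {q0, q5}.

{q0, q5}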